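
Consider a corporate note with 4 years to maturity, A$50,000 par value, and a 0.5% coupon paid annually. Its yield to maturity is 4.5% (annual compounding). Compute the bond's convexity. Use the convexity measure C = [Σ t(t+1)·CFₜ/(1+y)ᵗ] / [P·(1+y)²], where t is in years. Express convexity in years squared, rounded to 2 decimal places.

18.12

With y = 0.045:
  t   CF        PV=CF/(1+0.045)^t    t·PV        t(t+1)·PV
  1       250.00       239.2344       239.2344         478.4689
  2       250.00       228.9325       457.8650       1,373.5949
  3       250.00       219.0742       657.2225       2,628.8898
  4    50,250.00    42,137.7075   168,550.8301     842,754.1503
  Σ                 42,824.9486   169,905.1519     847,235.1039
P = 42,824.9486.
Convexity = Σ t(t+1)·PV / [P·(1+y)²] = 847,235.1039 / (42,824.9486 × 1.092025) = 18.11651.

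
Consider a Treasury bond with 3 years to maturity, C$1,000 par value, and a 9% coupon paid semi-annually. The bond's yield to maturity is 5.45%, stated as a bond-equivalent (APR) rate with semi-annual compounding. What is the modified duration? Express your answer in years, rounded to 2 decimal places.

2.64 years

Periodic yield y = 0.02725. First find Macaulay duration:
  t   CF        PV=CF/(1+0.02725)^t    t·PV
  1        45.00        43.8063        43.8063
  2        45.00        42.6442        85.2884
  3        45.00        41.5130       124.5390
  4        45.00        40.4118       161.6471
  5        45.00        39.3398       196.6988
  6     1,045.00       889.3227     5,335.9364
  Σ                  1,097.0378     5,947.9160
P = 1,097.0378; Macaulay duration = 5,947.9160 / 1,097.0378 = 5.42180 half-year periods = 2.71090 years.
Modified duration = D_Mac / (1 + y) = 2.71090 / 1.02725 = 2.63899 years.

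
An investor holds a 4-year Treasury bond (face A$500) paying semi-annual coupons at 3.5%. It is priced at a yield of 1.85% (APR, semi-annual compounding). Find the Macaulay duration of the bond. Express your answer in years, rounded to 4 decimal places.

Periodic yield y = 0.00925. Discount each cash flow and weight by its period:
  t   CF        PV=CF/(1+0.00925)^t    t·PV
  1         8.75         8.6698         8.6698
  2         8.75         8.5903        17.1807
  3         8.75         8.5116        25.5348
  4         8.75         8.4336        33.7344
  5         8.75         8.3563        41.7815
  6         8.75         8.2797        49.6783
  7         8.75         8.2038        57.4268
  8       508.75       472.6225     3,780.9797
  Σ                    531.6677     4,014.9861
Price P = Σ PV = 531.6677.
Macaulay duration = Σ(t·PV) / P = 4,014.9861 / 531.6677 = 7.55168 half-year periods.
In years: 7.55168 / 2 = 3.77584 years.

3.7758 years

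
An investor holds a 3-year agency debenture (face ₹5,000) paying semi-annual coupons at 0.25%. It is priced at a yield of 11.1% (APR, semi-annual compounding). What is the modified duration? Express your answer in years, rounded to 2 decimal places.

2.83 years

Periodic yield y = 0.0555. First find Macaulay duration:
  t   CF        PV=CF/(1+0.0555)^t    t·PV
  1         6.25         5.9214         5.9214
  2         6.25         5.6100        11.2200
  3         6.25         5.3150        15.9451
  4         6.25         5.0356        20.1422
  5         6.25         4.7708        23.8539
  6     5,006.25     3,620.4546    21,722.7277
  Σ                  3,647.1073    21,799.8102
P = 3,647.1073; Macaulay duration = 21,799.8102 / 3,647.1073 = 5.97729 half-year periods = 2.98864 years.
Modified duration = D_Mac / (1 + y) = 2.98864 / 1.0555 = 2.83150 years.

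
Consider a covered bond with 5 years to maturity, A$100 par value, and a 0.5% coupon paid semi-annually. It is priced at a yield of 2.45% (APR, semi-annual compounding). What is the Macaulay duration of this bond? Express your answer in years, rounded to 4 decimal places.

Periodic yield y = 0.01225. Discount each cash flow and weight by its period:
  t   CF        PV=CF/(1+0.01225)^t    t·PV
  1         0.25         0.2470         0.2470
  2         0.25         0.2440         0.4880
  3         0.25         0.2410         0.7231
  4         0.25         0.2381         0.9525
  5         0.25         0.2352         1.1762
  6         0.25         0.2324         1.3943
  7         0.25         0.2296         1.6070
  8         0.25         0.2268         1.8144
  9         0.25         0.2241         2.0165
  10      100.25        88.7578       887.5780
  Σ                     90.8760       897.9969
Price P = Σ PV = 90.8760.
Macaulay duration = Σ(t·PV) / P = 897.9969 / 90.8760 = 9.88157 half-year periods.
In years: 9.88157 / 2 = 4.94078 years.

4.9408 years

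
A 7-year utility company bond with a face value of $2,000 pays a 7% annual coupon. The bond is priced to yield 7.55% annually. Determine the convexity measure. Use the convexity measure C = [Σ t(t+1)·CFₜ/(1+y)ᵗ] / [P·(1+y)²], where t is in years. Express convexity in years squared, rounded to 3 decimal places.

With y = 0.0755:
  t   CF        PV=CF/(1+0.0755)^t    t·PV        t(t+1)·PV
  1       140.00       130.1720       130.1720         260.3440
  2       140.00       121.0339       242.0679         726.2037
  3       140.00       112.5374       337.6121       1,350.4485
  4       140.00       104.6373       418.5491       2,092.7453
  5       140.00        97.2917       486.4587       2,918.7521
  6       140.00        90.4619       542.7712       3,799.3984
  7     2,140.00     1,285.7036     8,999.9254      71,999.4033
  Σ                  1,941.8378    11,157.5564      83,147.2954
P = 1,941.8378.
Convexity = Σ t(t+1)·PV / [P·(1+y)²] = 83,147.2954 / (1,941.8378 × 1.156700) = 37.01812.

37.018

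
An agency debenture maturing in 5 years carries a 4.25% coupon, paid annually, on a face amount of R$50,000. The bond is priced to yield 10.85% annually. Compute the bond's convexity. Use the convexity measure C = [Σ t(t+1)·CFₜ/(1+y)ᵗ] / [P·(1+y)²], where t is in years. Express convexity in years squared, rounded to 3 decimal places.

21.454

With y = 0.1085:
  t   CF        PV=CF/(1+0.1085)^t    t·PV        t(t+1)·PV
  1     2,125.00     1,917.0050     1,917.0050       3,834.0099
  2     2,125.00     1,729.3685     3,458.7370      10,376.2109
  3     2,125.00     1,560.0979     4,680.2936      18,721.1744
  4     2,125.00     1,407.3955     5,629.5818      28,147.9091
  5    52,125.00    31,143.5116   155,717.5582     934,305.3495
  Σ                 37,757.3784   171,403.1756     995,384.6537
P = 37,757.3784.
Convexity = Σ t(t+1)·PV / [P·(1+y)²] = 995,384.6537 / (37,757.3784 × 1.228772) = 21.45447.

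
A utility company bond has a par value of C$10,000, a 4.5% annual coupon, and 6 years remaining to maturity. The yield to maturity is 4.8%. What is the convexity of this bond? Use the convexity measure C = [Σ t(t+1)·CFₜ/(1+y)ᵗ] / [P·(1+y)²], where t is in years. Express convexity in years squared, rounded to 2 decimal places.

33.05

With y = 0.048:
  t   CF        PV=CF/(1+0.048)^t    t·PV        t(t+1)·PV
  1       450.00       429.3893       429.3893         858.7786
  2       450.00       409.7226       819.4453       2,458.3358
  3       450.00       390.9567     1,172.8701       4,691.4805
  4       450.00       373.0503     1,492.2012       7,461.0058
  5       450.00       355.9640     1,779.8201      10,678.9205
  6    10,450.00     7,887.6675    47,326.0050     331,282.0347
  Σ                  9,846.7504    53,019.7309     357,430.5560
P = 9,846.7504.
Convexity = Σ t(t+1)·PV / [P·(1+y)²] = 357,430.5560 / (9,846.7504 × 1.098304) = 33.05036.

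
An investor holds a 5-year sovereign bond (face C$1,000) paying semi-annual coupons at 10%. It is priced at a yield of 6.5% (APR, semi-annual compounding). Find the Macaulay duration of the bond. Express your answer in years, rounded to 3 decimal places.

Periodic yield y = 0.0325. Discount each cash flow and weight by its period:
  t   CF        PV=CF/(1+0.0325)^t    t·PV
  1        50.00        48.4262        48.4262
  2        50.00        46.9018        93.8037
  3        50.00        45.4255       136.2765
  4        50.00        43.9957       175.9826
  5        50.00        42.6108       213.0540
  6        50.00        41.2695       247.6172
  7        50.00        39.9705       279.7935
  8        50.00        38.7123       309.6988
  9        50.00        37.4938       337.4442
  10    1,050.00       762.5858     7,625.8577
  Σ                  1,147.3919     9,467.9544
Price P = Σ PV = 1,147.3919.
Macaulay duration = Σ(t·PV) / P = 9,467.9544 / 1,147.3919 = 8.25172 half-year periods.
In years: 8.25172 / 2 = 4.12586 years.

4.126 years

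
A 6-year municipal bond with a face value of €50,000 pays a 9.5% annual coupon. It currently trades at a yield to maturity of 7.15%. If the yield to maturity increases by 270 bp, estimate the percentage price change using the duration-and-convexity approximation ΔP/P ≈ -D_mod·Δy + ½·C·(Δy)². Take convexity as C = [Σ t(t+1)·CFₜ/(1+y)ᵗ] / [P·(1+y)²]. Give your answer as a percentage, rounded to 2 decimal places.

With y = 0.0715:
  t   CF        PV=CF/(1+0.0715)^t    t·PV        t(t+1)·PV
  1     4,750.00     4,433.0378     4,433.0378       8,866.0756
  2     4,750.00     4,137.2261     8,274.4523      24,823.3568
  3     4,750.00     3,861.1536    11,583.4609      46,333.8437
  4     4,750.00     3,603.5032    14,414.0127      72,070.0633
  5     4,750.00     3,363.0454    16,815.2271     100,891.3626
  6    54,750.00    36,176.8768   217,061.2610   1,519,428.8268
  Σ                 55,574.8430   272,581.4517   1,772,413.5289
P = 55,574.8430; D_Mac = 4.90476 yrs; D_mod = 4.57747 yrs; C = 27.77810.
Duration effect: -4.57747 × (+0.027) = -0.123592
Convexity effect: 0.5 × 27.77810 × (0.027)² = +0.0101251
ΔP/P ≈ -0.123592 + 0.0101251 = -0.113467 = -11.3467%.

-11.35%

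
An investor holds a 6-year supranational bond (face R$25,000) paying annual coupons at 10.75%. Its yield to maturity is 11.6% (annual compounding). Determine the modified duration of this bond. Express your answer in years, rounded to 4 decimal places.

Periodic yield y = 0.116. First find Macaulay duration:
  t   CF        PV=CF/(1+0.116)^t    t·PV
  1     2,687.50     2,408.1541     2,408.1541
  2     2,687.50     2,157.8442     4,315.6884
  3     2,687.50     1,933.5521     5,800.6564
  4     2,687.50     1,732.5736     6,930.2944
  5     2,687.50     1,552.4853     7,762.4266
  6    27,687.50    14,331.7286    85,990.3717
  Σ                 24,116.3380   113,207.5917
P = 24,116.3380; Macaulay duration = 113,207.5917 / 24,116.3380 = 4.69423 years.
Modified duration = D_Mac / (1 + y) = 4.69423 / 1.116 = 4.20630 years.

4.2063 years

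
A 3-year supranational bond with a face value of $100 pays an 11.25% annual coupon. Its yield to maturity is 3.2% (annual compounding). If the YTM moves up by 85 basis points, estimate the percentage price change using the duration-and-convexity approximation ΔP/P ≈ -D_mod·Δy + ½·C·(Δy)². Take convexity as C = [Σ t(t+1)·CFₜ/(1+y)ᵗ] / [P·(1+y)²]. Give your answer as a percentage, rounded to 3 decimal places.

-2.218%

With y = 0.032:
  t   CF        PV=CF/(1+0.032)^t    t·PV        t(t+1)·PV
  1        11.25        10.9012        10.9012          21.8023
  2        11.25        10.5631        21.1263          63.3789
  3       111.25       101.2187       303.6562       1,214.6249
  Σ                    122.6830       335.6837       1,299.8061
P = 122.6830; D_Mac = 2.73619 yrs; D_mod = 2.65134 yrs; C = 9.94797.
Duration effect: -2.65134 × (+0.0085) = -0.022536
Convexity effect: 0.5 × 9.94797 × (0.0085)² = +0.0003594
ΔP/P ≈ -0.022536 + 0.0003594 = -0.022177 = -2.2177%.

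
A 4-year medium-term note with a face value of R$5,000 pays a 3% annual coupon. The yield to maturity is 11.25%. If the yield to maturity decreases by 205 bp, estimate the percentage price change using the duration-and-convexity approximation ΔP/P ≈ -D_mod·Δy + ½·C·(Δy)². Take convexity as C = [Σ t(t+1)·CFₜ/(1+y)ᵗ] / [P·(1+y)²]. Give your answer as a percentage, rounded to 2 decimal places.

With y = 0.1125:
  t   CF        PV=CF/(1+0.1125)^t    t·PV        t(t+1)·PV
  1       150.00       134.8315       134.8315         269.6629
  2       150.00       121.1968       242.3936         727.1809
  3       150.00       108.9410       326.8229       1,307.2915
  4     5,150.00     3,362.0731    13,448.2924      67,241.4618
  Σ                  3,727.0423    14,152.3403      69,545.5971
P = 3,727.0423; D_Mac = 3.79720 yrs; D_mod = 3.41322 yrs; C = 15.07666.
Duration effect: -3.41322 × (-0.0205) = +0.069971
Convexity effect: 0.5 × 15.07666 × (-0.0205)² = +0.0031680
ΔP/P ≈ +0.069971 + 0.0031680 = +0.073139 = +7.3139%.

+7.31%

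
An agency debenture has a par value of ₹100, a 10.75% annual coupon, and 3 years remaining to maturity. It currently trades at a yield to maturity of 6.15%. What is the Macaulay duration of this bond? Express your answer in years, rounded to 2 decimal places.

2.73 years

Periodic yield y = 0.0615. Discount each cash flow and weight by its year:
  t   CF        PV=CF/(1+0.0615)^t    t·PV
  1        10.75        10.1272        10.1272
  2        10.75         9.5404        19.0809
  3       110.75        92.5942       277.7826
  Σ                    112.2618       306.9906
Price P = Σ PV = 112.2618.
Macaulay duration = Σ(t·PV) / P = 306.9906 / 112.2618 = 2.73460 years.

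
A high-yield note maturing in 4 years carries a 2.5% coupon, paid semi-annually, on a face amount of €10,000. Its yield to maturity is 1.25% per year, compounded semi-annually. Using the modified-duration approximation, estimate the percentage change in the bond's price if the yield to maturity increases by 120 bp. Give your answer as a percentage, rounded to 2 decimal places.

Periodic yield y = 0.00625. Modified duration first:
  t   CF        PV=CF/(1+0.00625)^t    t·PV
  1       125.00       124.2236       124.2236
  2       125.00       123.4520       246.9041
  3       125.00       122.6852       368.0557
  4       125.00       121.9232       487.6929
  5       125.00       121.1659       605.8297
  6       125.00       120.4134       722.4801
  7       125.00       119.6654       837.6581
  8    10,125.00     9,632.6967    77,061.5734
  Σ                 10,486.2255    80,454.4176
P = 10,486.2255; D_Mac = 7.67239 half-year periods = 3.83620 yrs; D_mod = 3.83620/(1+0.00625) = 3.81237 yrs.
ΔP/P ≈ -D_mod · Δy = -3.81237 × (+0.012) = -0.045748 = -4.5748%.

-4.57%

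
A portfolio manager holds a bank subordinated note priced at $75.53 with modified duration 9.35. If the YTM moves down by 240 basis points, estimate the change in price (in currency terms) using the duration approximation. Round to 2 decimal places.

Duration approximation: ΔP/P ≈ -D_mod · Δy = -9.35 × (-0.024) = +0.224400.
ΔP ≈ 75.53 × (+0.224400) = +16.948932.

+$16.95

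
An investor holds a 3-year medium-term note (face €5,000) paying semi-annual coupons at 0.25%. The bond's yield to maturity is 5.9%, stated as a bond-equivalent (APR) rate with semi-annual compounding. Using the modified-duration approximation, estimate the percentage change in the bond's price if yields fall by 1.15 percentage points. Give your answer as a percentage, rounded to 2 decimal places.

Periodic yield y = 0.0295. Modified duration first:
  t   CF        PV=CF/(1+0.0295)^t    t·PV
  1         6.25         6.0709         6.0709
  2         6.25         5.8969        11.7939
  3         6.25         5.7280        17.1839
  4         6.25         5.5638        22.2554
  5         6.25         5.4044        27.0220
  6     5,006.25     4,204.8880    25,229.3277
  Σ                  4,233.5520    25,313.6538
P = 4,233.5520; D_Mac = 5.97929 half-year periods = 2.98965 yrs; D_mod = 2.98965/(1+0.0295) = 2.90398 yrs.
ΔP/P ≈ -D_mod · Δy = -2.90398 × (-0.0115) = +0.033396 = +3.3396%.

+3.34%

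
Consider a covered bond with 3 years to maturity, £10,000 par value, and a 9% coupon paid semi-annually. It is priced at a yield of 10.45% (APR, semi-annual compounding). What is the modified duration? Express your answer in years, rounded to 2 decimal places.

Periodic yield y = 0.05225. First find Macaulay duration:
  t   CF        PV=CF/(1+0.05225)^t    t·PV
  1       450.00       427.6550       427.6550
  2       450.00       406.4196       812.8392
  3       450.00       386.2386     1,158.7159
  4       450.00       367.0598     1,468.2390
  5       450.00       348.8332     1,744.1661
  6    10,450.00     7,698.4392    46,190.6352
  Σ                  9,634.6454    51,802.2505
P = 9,634.6454; Macaulay duration = 51,802.2505 / 9,634.6454 = 5.37666 half-year periods = 2.68833 years.
Modified duration = D_Mac / (1 + y) = 2.68833 / 1.05225 = 2.55484 years.

2.55 years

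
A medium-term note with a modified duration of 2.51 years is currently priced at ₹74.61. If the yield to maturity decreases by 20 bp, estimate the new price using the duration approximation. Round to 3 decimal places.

₹74.985

Duration approximation: ΔP/P ≈ -D_mod · Δy = -2.51 × (-0.002) = +0.005020.
New price ≈ 74.61 × (1 + 0.005020) = 74.9845422.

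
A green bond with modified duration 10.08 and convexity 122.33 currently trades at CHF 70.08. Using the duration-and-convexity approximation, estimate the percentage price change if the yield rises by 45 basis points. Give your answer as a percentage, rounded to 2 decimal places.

-4.41%

Duration effect: -D_mod·Δy = -10.08 × (+0.0045) = -0.045360
Convexity effect: ½·C·(Δy)² = 0.5 × 122.33 × (0.0045)² = +0.00123859125
ΔP/P ≈ -0.045360 + 0.00123859125 = -0.04412140875
= -4.412140875%.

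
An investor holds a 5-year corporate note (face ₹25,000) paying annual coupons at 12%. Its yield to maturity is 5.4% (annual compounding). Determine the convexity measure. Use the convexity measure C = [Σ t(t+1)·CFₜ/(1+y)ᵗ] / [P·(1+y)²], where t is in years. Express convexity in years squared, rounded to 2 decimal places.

With y = 0.054:
  t   CF        PV=CF/(1+0.054)^t    t·PV        t(t+1)·PV
  1     3,000.00     2,846.2998     2,846.2998       5,692.5996
  2     3,000.00     2,700.4742     5,400.9484      16,202.8452
  3     3,000.00     2,562.1197     7,686.3592      30,745.4368
  4     3,000.00     2,430.8536     9,723.4146      48,617.0728
  5    28,000.00    21,525.5857   107,627.9284     645,767.5706
  Σ                 32,065.3331   133,284.9504     747,025.5251
P = 32,065.3331.
Convexity = Σ t(t+1)·PV / [P·(1+y)²] = 747,025.5251 / (32,065.3331 × 1.110916) = 20.97097.

20.97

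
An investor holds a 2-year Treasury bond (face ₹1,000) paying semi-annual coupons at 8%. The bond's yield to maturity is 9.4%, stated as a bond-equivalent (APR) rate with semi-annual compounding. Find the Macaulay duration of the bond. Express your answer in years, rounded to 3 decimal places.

Periodic yield y = 0.047. Discount each cash flow and weight by its period:
  t   CF        PV=CF/(1+0.047)^t    t·PV
  1        40.00        38.2044        38.2044
  2        40.00        36.4894        72.9788
  3        40.00        34.8514       104.5541
  4     1,040.00       865.4592     3,461.8369
  Σ                    975.0044     3,677.5742
Price P = Σ PV = 975.0044.
Macaulay duration = Σ(t·PV) / P = 3,677.5742 / 975.0044 = 3.77185 half-year periods.
In years: 3.77185 / 2 = 1.88593 years.

1.886 years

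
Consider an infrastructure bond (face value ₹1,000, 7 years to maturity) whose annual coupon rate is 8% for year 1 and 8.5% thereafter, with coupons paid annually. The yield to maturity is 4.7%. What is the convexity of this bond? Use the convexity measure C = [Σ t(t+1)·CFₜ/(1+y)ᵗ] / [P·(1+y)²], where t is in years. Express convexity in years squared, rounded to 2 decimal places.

38.75

With y = 0.047:
  t   CF        PV=CF/(1+0.047)^t    t·PV        t(t+1)·PV
  1        80.00        76.4088        76.4088         152.8176
  2        85.00        77.5400       155.0799         465.2397
  3        85.00        74.0592       222.1775         888.7101
  4        85.00        70.7346       282.9386       1,414.6930
  5        85.00        67.5594       337.7968       2,026.7808
  6        85.00        64.5266       387.1596       2,710.1175
  7     1,085.00       786.6888     5,506.8216      44,054.5727
  Σ                  1,217.5173     6,968.3829      51,712.9314
P = 1,217.5173.
Convexity = Σ t(t+1)·PV / [P·(1+y)²] = 51,712.9314 / (1,217.5173 × 1.096209) = 38.74634.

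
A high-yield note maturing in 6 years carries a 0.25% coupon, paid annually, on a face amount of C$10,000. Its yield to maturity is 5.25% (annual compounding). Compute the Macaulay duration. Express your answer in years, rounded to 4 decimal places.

5.9554 years

Periodic yield y = 0.0525. Discount each cash flow and weight by its year:
  t   CF        PV=CF/(1+0.0525)^t    t·PV
  1        25.00        23.7530        23.7530
  2        25.00        22.5681        45.1363
  3        25.00        21.4424        64.3272
  4        25.00        20.3728        81.4914
  5        25.00        19.3566        96.7831
  6    10,025.00     7,374.8256    44,248.9536
  Σ                  7,482.3186    44,560.4445
Price P = Σ PV = 7,482.3186.
Macaulay duration = Σ(t·PV) / P = 44,560.4445 / 7,482.3186 = 5.95543 years.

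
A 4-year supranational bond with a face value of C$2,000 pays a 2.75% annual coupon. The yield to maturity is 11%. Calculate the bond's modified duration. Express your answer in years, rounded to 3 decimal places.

3.435 years

Periodic yield y = 0.11. First find Macaulay duration:
  t   CF        PV=CF/(1+0.11)^t    t·PV
  1        55.00        49.5495        49.5495
  2        55.00        44.6392        89.2785
  3        55.00        40.2155       120.6466
  4     2,055.00     1,353.6922     5,414.7686
  Σ                  1,488.0965     5,674.2432
P = 1,488.0965; Macaulay duration = 5,674.2432 / 1,488.0965 = 3.81309 years.
Modified duration = D_Mac / (1 + y) = 3.81309 / 1.11 = 3.43521 years.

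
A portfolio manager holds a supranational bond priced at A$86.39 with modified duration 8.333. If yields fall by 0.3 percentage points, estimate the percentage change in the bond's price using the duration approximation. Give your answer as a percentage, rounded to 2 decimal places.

Duration approximation: ΔP/P ≈ -D_mod · Δy = -8.333 × (-0.003) = +0.024999.
As a percentage: +2.4999%.

+2.50%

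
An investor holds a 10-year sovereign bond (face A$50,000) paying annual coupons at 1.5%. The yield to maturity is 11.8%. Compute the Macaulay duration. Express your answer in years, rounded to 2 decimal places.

Periodic yield y = 0.118. Discount each cash flow and weight by its year:
  t   CF        PV=CF/(1+0.118)^t    t·PV
  1       750.00       670.8408       670.8408
  2       750.00       600.0365     1,200.0730
  3       750.00       536.7053     1,610.1158
  4       750.00       480.0584     1,920.2335
  5       750.00       429.3903     2,146.9516
  6       750.00       384.0701     2,304.4203
  7       750.00       343.5331     2,404.7320
  8       750.00       307.2747     2,458.1978
  9       750.00       274.8432     2,473.5890
  10   50,750.00    16,634.8164   166,348.1637
  Σ                 20,661.5687   183,537.3174
Price P = Σ PV = 20,661.5687.
Macaulay duration = Σ(t·PV) / P = 183,537.3174 / 20,661.5687 = 8.88303 years.

8.88 years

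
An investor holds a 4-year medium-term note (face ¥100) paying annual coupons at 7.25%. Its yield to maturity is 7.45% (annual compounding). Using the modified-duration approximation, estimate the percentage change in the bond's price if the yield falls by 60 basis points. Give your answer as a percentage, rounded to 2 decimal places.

+2.02%

Periodic yield y = 0.0745. Modified duration first:
  t   CF        PV=CF/(1+0.0745)^t    t·PV
  1         7.25         6.7473         6.7473
  2         7.25         6.2795        12.5590
  3         7.25         5.8441        17.5323
  4       107.25        80.4584       321.8338
  Σ                     99.3294       358.6724
P = 99.3294; D_Mac = 3.61094 yrs; D_mod = 3.61094/(1+0.0745) = 3.36058 yrs.
ΔP/P ≈ -D_mod · Δy = -3.36058 × (-0.006) = +0.020163 = +2.0163%.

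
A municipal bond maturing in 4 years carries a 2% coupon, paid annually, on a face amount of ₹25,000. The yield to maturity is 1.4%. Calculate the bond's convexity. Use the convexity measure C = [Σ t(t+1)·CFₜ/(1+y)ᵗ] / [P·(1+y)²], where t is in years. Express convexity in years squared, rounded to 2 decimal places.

18.71

With y = 0.014:
  t   CF        PV=CF/(1+0.014)^t    t·PV        t(t+1)·PV
  1       500.00       493.0966       493.0966         986.1933
  2       500.00       486.2886       972.5772       2,917.7316
  3       500.00       479.5746     1,438.7237       5,754.8948
  4    25,500.00    24,120.6141    96,482.4564     482,412.2819
  Σ                 25,579.5739    99,386.8539     492,071.1016
P = 25,579.5739.
Convexity = Σ t(t+1)·PV / [P·(1+y)²] = 492,071.1016 / (25,579.5739 × 1.028196) = 18.70935.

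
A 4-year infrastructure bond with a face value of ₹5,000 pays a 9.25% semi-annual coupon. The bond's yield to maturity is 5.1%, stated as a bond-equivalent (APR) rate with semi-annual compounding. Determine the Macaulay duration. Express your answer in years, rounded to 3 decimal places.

3.477 years

Periodic yield y = 0.0255. Discount each cash flow and weight by its period:
  t   CF        PV=CF/(1+0.0255)^t    t·PV
  1       231.25       225.4998       225.4998
  2       231.25       219.8925       439.7850
  3       231.25       214.4247       643.2740
  4       231.25       209.0928       836.3712
  5       231.25       203.8935     1,019.4676
  6       231.25       198.8235     1,192.9411
  7       231.25       193.8796     1,357.1571
  8     5,231.25     4,276.8120    34,214.4958
  Σ                  5,742.3183    39,928.9916
Price P = Σ PV = 5,742.3183.
Macaulay duration = Σ(t·PV) / P = 39,928.9916 / 5,742.3183 = 6.95346 half-year periods.
In years: 6.95346 / 2 = 3.47673 years.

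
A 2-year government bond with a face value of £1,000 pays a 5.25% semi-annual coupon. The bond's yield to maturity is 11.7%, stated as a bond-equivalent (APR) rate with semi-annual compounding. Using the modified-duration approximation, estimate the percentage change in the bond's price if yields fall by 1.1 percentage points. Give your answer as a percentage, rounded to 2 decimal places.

+1.99%

Periodic yield y = 0.0585. Modified duration first:
  t   CF        PV=CF/(1+0.0585)^t    t·PV
  1        26.25        24.7992        24.7992
  2        26.25        23.4287        46.8573
  3        26.25        22.1338        66.4015
  4     1,026.25       817.5037     3,270.0148
  Σ                    887.8654     3,408.0728
P = 887.8654; D_Mac = 3.83850 half-year periods = 1.91925 yrs; D_mod = 1.91925/(1+0.0585) = 1.81318 yrs.
ΔP/P ≈ -D_mod · Δy = -1.81318 × (-0.011) = +0.019945 = +1.9945%.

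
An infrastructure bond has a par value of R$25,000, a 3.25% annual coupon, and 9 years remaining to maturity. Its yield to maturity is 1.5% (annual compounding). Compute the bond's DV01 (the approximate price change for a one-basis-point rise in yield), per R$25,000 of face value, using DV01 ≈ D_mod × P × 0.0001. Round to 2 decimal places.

R$22.67

Periodic yield y = 0.015.
  t   CF        PV=CF/(1+0.015)^t    t·PV
  1       812.50       800.4926       800.4926
  2       812.50       788.6627     1,577.3253
  3       812.50       777.0076     2,331.0227
  4       812.50       765.5247     3,062.0987
  5       812.50       754.2115     3,771.0576
  6       812.50       743.0655     4,458.3932
  7       812.50       732.0843     5,124.5899
  8       812.50       721.2653     5,770.1223
  9    25,812.50    22,575.4122   203,178.7098
  Σ                 28,657.7263   230,073.8121
P = 28,657.7263; D_Mac = 8.02833 yrs; D_mod = 7.90969 yrs.
DV01 ≈ 7.90969 × 28,657.7263 × 0.0001 = 22.667371.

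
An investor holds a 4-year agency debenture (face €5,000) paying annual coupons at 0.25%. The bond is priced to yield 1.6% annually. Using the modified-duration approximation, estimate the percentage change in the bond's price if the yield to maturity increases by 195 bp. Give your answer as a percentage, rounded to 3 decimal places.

Periodic yield y = 0.016. Modified duration first:
  t   CF        PV=CF/(1+0.016)^t    t·PV
  1        12.50        12.3031        12.3031
  2        12.50        12.1094        24.2188
  3        12.50        11.9187        35.7561
  4     5,012.50     4,704.1326    18,816.5303
  Σ                  4,740.4638    18,888.8084
P = 4,740.4638; D_Mac = 3.98459 yrs; D_mod = 3.98459/(1+0.016) = 3.92184 yrs.
ΔP/P ≈ -D_mod · Δy = -3.92184 × (+0.0195) = -0.076476 = -7.6476%.

-7.648%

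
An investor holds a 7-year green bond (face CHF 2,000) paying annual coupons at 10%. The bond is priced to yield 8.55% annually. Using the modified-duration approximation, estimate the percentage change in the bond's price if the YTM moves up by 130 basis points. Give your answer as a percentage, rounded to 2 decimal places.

Periodic yield y = 0.0855. Modified duration first:
  t   CF        PV=CF/(1+0.0855)^t    t·PV
  1       200.00       184.2469       184.2469
  2       200.00       169.7346       339.4692
  3       200.00       156.3653       469.0960
  4       200.00       144.0491       576.1966
  5       200.00       132.7030       663.5152
  6       200.00       122.2506       733.5037
  7     2,200.00     1,238.8362     8,671.8534
  Σ                  2,148.1858    11,637.8809
P = 2,148.1858; D_Mac = 5.41754 yrs; D_mod = 5.41754/(1+0.0855) = 4.99082 yrs.
ΔP/P ≈ -D_mod · Δy = -4.99082 × (+0.013) = -0.064881 = -6.4881%.

-6.49%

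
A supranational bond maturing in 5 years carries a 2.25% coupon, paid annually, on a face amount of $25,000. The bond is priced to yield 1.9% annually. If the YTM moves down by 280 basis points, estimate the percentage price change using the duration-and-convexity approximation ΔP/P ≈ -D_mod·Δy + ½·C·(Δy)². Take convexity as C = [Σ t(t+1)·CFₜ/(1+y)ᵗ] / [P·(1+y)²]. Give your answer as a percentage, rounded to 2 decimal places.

With y = 0.019:
  t   CF        PV=CF/(1+0.019)^t    t·PV        t(t+1)·PV
  1       562.50       552.0118       552.0118       1,104.0236
  2       562.50       541.7191     1,083.4382       3,250.3147
  3       562.50       531.6184     1,594.8551       6,379.4204
  4       562.50       521.7060     2,086.8238      10,434.1190
  5    25,562.50    23,266.5722   116,332.8612     697,997.1672
  Σ                 25,413.6274   121,649.9901     719,165.0448
P = 25,413.6274; D_Mac = 4.78680 yrs; D_mod = 4.69755 yrs; C = 27.25295.
Duration effect: -4.69755 × (-0.028) = +0.131531
Convexity effect: 0.5 × 27.25295 × (-0.028)² = +0.0106832
ΔP/P ≈ +0.131531 + 0.0106832 = +0.142215 = +14.2215%.

+14.22%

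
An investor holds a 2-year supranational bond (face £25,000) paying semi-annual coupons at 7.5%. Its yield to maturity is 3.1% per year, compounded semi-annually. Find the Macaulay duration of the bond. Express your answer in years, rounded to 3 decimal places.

1.899 years

Periodic yield y = 0.0155. Discount each cash flow and weight by its period:
  t   CF        PV=CF/(1+0.0155)^t    t·PV
  1       937.50       923.1905       923.1905
  2       937.50       909.0995     1,818.1990
  3       937.50       895.2235     2,685.6706
  4    25,937.50    24,389.8092    97,559.2369
  Σ                 27,117.3228   102,986.2970
Price P = Σ PV = 27,117.3228.
Macaulay duration = Σ(t·PV) / P = 102,986.2970 / 27,117.3228 = 3.79780 half-year periods.
In years: 3.79780 / 2 = 1.89890 years.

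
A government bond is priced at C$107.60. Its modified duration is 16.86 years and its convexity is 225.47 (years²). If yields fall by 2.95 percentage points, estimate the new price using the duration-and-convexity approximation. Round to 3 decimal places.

Duration effect: -D_mod·Δy = -16.86 × (-0.0295) = +0.497370
Convexity effect: ½·C·(Δy)² = 0.5 × 225.47 × (-0.0295)² = +0.09810763375
ΔP/P ≈ +0.497370 + 0.09810763375 = +0.59547763375
New price ≈ 107.60 × (1 + 0.59547763375) = 171.6733933915.

C$171.673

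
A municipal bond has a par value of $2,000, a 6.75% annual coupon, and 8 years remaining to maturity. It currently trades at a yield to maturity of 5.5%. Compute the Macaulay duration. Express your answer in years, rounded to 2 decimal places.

Periodic yield y = 0.055. Discount each cash flow and weight by its year:
  t   CF        PV=CF/(1+0.055)^t    t·PV
  1       135.00       127.9621       127.9621
  2       135.00       121.2911       242.5822
  3       135.00       114.9678       344.9035
  4       135.00       108.9743       435.8970
  5       135.00       103.2931       516.4657
  6       135.00        97.9082       587.4491
  7       135.00        92.8040       649.6278
  8     2,135.00     1,391.1636    11,129.3087
  Σ                  2,158.3641    14,034.1961
Price P = Σ PV = 2,158.3641.
Macaulay duration = Σ(t·PV) / P = 14,034.1961 / 2,158.3641 = 6.50224 years.

6.50 years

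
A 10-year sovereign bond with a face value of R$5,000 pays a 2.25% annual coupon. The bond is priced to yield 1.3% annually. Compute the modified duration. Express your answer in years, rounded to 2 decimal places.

Periodic yield y = 0.013. First find Macaulay duration:
  t   CF        PV=CF/(1+0.013)^t    t·PV
  1       112.50       111.0563       111.0563
  2       112.50       109.6311       219.2621
  3       112.50       108.2242       324.6725
  4       112.50       106.8353       427.3412
  5       112.50       105.4643       527.3213
  6       112.50       104.1108       624.6649
  7       112.50       102.7747       719.4232
  8       112.50       101.4558       811.6465
  9       112.50       100.1538       901.3844
  10    5,112.50     4,493.0253    44,930.2533
  Σ                  5,442.7316    49,597.0257
P = 5,442.7316; Macaulay duration = 49,597.0257 / 5,442.7316 = 9.11252 years.
Modified duration = D_Mac / (1 + y) = 9.11252 / 1.013 = 8.99558 years.

9.00 years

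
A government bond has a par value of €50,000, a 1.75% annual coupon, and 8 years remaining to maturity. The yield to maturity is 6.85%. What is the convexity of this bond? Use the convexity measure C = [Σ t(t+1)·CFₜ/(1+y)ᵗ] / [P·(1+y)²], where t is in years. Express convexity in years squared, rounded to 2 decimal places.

57.04

With y = 0.0685:
  t   CF        PV=CF/(1+0.0685)^t    t·PV        t(t+1)·PV
  1       875.00       818.9050       818.9050       1,637.8100
  2       875.00       766.4062     1,532.8124       4,598.4371
  3       875.00       717.2730     2,151.8190       8,607.2758
  4       875.00       671.2896     2,685.1586      13,425.7929
  5       875.00       628.2542     3,141.2711      18,847.6269
  6       875.00       587.9778     3,527.8665      24,695.0656
  7       875.00       550.2833     3,851.9834      30,815.8672
  8    50,875.00    29,943.8894   239,551.1153   2,155,960.0379
  Σ                 34,684.2786   257,260.9313   2,258,587.9134
P = 34,684.2786.
Convexity = Σ t(t+1)·PV / [P·(1+y)²] = 2,258,587.9134 / (34,684.2786 × 1.141692) = 57.03682.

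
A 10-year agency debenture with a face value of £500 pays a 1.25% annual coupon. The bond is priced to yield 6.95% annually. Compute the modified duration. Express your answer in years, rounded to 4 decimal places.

Periodic yield y = 0.0695. First find Macaulay duration:
  t   CF        PV=CF/(1+0.0695)^t    t·PV
  1         6.25         5.8439         5.8439
  2         6.25         5.4641        10.9282
  3         6.25         5.1090        15.3271
  4         6.25         4.7770        19.1081
  5         6.25         4.4666        22.3329
  6         6.25         4.1763        25.0580
  7         6.25         3.9049        27.3346
  8         6.25         3.6512        29.2095
  9         6.25         3.4139        30.7253
  10      506.25       258.5575     2,585.5750
  Σ                    299.3645     2,771.4425
P = 299.3645; Macaulay duration = 2,771.4425 / 299.3645 = 9.25775 years.
Modified duration = D_Mac / (1 + y) = 9.25775 / 1.0695 = 8.65615 years.

8.6562 years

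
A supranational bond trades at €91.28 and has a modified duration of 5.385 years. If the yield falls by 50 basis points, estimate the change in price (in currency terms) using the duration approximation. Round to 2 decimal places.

+€2.46

Duration approximation: ΔP/P ≈ -D_mod · Δy = -5.385 × (-0.005) = +0.026925.
ΔP ≈ 91.28 × (+0.026925) = +2.457714.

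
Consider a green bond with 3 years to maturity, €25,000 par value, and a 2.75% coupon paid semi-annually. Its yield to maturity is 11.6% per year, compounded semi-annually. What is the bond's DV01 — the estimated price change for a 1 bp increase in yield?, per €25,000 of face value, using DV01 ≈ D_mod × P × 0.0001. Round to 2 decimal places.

€5.32

Periodic yield y = 0.058.
  t   CF        PV=CF/(1+0.058)^t    t·PV
  1       343.75       324.9055       324.9055
  2       343.75       307.0940       614.1881
  3       343.75       290.2590       870.7770
  4       343.75       274.3469     1,097.3875
  5       343.75       259.3071     1,296.5354
  6    25,343.75    18,069.9466   108,419.6797
  Σ                 19,525.8591   112,623.4732
P = 19,525.8591; D_Mac = 5.76791 half-year periods = 2.88396 yrs; D_mod = 2.72586 yrs.
DV01 ≈ 2.72586 × 19,525.8591 × 0.0001 = 5.322470.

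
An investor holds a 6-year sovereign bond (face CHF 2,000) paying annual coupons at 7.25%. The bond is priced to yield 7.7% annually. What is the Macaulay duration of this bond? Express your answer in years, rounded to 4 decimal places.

Periodic yield y = 0.077. Discount each cash flow and weight by its year:
  t   CF        PV=CF/(1+0.077)^t    t·PV
  1       145.00       134.6332       134.6332
  2       145.00       125.0077       250.0153
  3       145.00       116.0702       348.2107
  4       145.00       107.7718       431.0873
  5       145.00       100.0667       500.3334
  6     2,145.00     1,374.4631     8,246.7784
  Σ                  1,958.0127     9,911.0584
Price P = Σ PV = 1,958.0127.
Macaulay duration = Σ(t·PV) / P = 9,911.0584 / 1,958.0127 = 5.06179 years.

5.0618 years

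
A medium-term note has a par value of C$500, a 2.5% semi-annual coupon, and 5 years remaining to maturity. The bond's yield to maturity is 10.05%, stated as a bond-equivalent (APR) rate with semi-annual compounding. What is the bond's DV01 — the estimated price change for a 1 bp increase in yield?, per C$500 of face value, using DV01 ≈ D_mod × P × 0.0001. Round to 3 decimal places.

C$0.157

Periodic yield y = 0.05025.
  t   CF        PV=CF/(1+0.05025)^t    t·PV
  1         6.25         5.9510         5.9510
  2         6.25         5.6662        11.3325
  3         6.25         5.3951        16.1854
  4         6.25         5.1370        20.5480
  5         6.25         4.8912        24.4561
  6         6.25         4.6572        27.9431
  7         6.25         4.4344        31.0405
  8         6.25         4.2222        33.7776
  9         6.25         4.0202        36.1816
  10      506.25       310.0546     3,100.5457
  Σ                    354.4290     3,307.9615
P = 354.4290; D_Mac = 9.33321 half-year periods = 4.66661 yrs; D_mod = 4.44333 yrs.
DV01 ≈ 4.44333 × 354.4290 × 0.0001 = 0.157484.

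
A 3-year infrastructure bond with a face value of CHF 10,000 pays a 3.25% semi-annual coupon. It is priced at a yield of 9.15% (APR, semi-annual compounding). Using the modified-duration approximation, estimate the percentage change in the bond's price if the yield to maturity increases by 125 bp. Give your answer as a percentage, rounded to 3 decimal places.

-3.431%

Periodic yield y = 0.04575. Modified duration first:
  t   CF        PV=CF/(1+0.04575)^t    t·PV
  1       162.50       155.3909       155.3909
  2       162.50       148.5927       297.1855
  3       162.50       142.0920       426.2761
  4       162.50       135.8757       543.5029
  5       162.50       129.9314       649.6568
  6    10,162.50     7,770.2201    46,621.3204
  Σ                  8,482.1028    48,693.3326
P = 8,482.1028; D_Mac = 5.74071 half-year periods = 2.87036 yrs; D_mod = 2.87036/(1+0.04575) = 2.74478 yrs.
ΔP/P ≈ -D_mod · Δy = -2.74478 × (+0.0125) = -0.034310 = -3.4310%.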